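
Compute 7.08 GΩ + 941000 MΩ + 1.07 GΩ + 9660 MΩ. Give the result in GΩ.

In GΩ:
  7.08 GΩ → 7.08
  941000 MΩ = 941000e-3 GΩ = 941
  1.07 GΩ → 1.07
  9660 MΩ = 9660e-3 GΩ = 9.66
Sum: 7.08 + 941 + 1.07 + 9.66 = 958.81

958.81 GΩ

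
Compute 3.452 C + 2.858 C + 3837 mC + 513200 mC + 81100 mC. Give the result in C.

In C:
  3.452 C → 3.452
  2.858 C → 2.858
  3837 mC = 3837 × 10⁻³ C = 3.837
  513200 mC = 513200 × 10⁻³ C = 513.2
  81100 mC = 81100 × 10⁻³ C = 81.1
Sum: 3.452 + 2.858 + 3.837 + 513.2 + 81.1 = 604.447

604.447 C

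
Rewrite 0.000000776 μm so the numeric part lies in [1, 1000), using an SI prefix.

= 776e-15 m; 1e-15 is femto.

776 fm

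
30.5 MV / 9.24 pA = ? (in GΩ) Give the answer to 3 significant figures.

(30.5e6) / (9.24e-12) = 3.3009e18 Ω

3300000000 GΩ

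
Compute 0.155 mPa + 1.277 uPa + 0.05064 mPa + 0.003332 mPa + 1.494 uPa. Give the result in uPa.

211.743 uPa

In uPa:
  0.155 mPa = 0.155 × 10^3 uPa = 155
  1.277 uPa → 1.277
  0.05064 mPa = 0.05064 × 10^3 uPa = 50.64
  0.003332 mPa = 0.003332 × 10^3 uPa = 3.332
  1.494 uPa → 1.494
Sum: 155 + 1.277 + 50.64 + 3.332 + 1.494 = 211.743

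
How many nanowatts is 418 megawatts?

mega = 10⁶, nano = 10⁻⁹; factor is 10¹⁵.
418 × 10¹⁵ = 418000000000000000

418000000000000000 nanowatts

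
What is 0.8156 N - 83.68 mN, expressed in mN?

In mN:
  0.8156 N = 0.8156 × 10³ mN = 815.6
  83.68 mN → 83.68
Difference: 815.6 - 83.68 = 731.92

731.92 mN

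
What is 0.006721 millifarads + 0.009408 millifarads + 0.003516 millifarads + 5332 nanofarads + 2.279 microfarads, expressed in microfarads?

27.256 microfarads

In microfarads:
  0.006721 millifarads = 0.006721 × 10³ microfarads = 6.721
  0.009408 millifarads = 0.009408 × 10³ microfarads = 9.408
  0.003516 millifarads = 0.003516 × 10³ microfarads = 3.516
  5332 nanofarads = 5332 × 10⁻³ microfarads = 5.332
  2.279 microfarads → 2.279
Sum: 6.721 + 9.408 + 3.516 + 5.332 + 2.279 = 27.256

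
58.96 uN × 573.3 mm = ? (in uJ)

58.96 × 10^-6 × 573.3 × 10^-3 = 33801.768 × 10^-9 J

33.801768 uJ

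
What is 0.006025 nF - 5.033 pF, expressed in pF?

In pF:
  0.006025 nF = 0.006025 × 10³ pF = 6.025
  5.033 pF → 5.033
Difference: 6.025 - 5.033 = 0.992

0.992 pF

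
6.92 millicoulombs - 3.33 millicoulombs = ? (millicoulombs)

3.59 millicoulombs

In millicoulombs:
  6.92 millicoulombs → 6.92
  3.33 millicoulombs → 3.33
Difference: 6.92 - 3.33 = 3.59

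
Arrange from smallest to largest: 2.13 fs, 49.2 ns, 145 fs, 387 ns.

2.13 fs = 0.00000000000000213 s
49.2 ns = 0.0000000492 s
145 fs = 0.000000000000145 s
387 ns = 0.000000387 s

2.13 fs < 145 fs < 49.2 ns < 387 ns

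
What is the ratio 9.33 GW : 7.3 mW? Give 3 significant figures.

(9.33 × 10⁹) / (7.3 × 10⁻³) = 1.278 × 10¹²

1280000000000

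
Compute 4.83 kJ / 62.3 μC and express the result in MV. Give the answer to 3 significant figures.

(4.83 × 10^3) / (62.3 × 10^-6) = 0.077528 × 10^9 V

77.5 MV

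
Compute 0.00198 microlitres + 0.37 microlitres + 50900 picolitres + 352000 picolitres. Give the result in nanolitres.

774.88 nanolitres

In nanolitres:
  0.00198 microlitres = 0.00198 × 10^3 nanolitres = 1.98
  0.37 microlitres = 0.37 × 10^3 nanolitres = 370
  50900 picolitres = 50900 × 10^-3 nanolitres = 50.9
  352000 picolitres = 352000 × 10^-3 nanolitres = 352
Sum: 1.98 + 370 + 50.9 + 352 = 774.88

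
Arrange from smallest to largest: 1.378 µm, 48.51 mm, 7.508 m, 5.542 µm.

1.378 µm = 0.000001378 m
48.51 mm = 0.04851 m
7.508 m = 7.508 m
5.542 µm = 0.000005542 m

1.378 µm < 5.542 µm < 48.51 mm < 7.508 m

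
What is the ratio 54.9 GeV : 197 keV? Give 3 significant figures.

279000

(54.9e9) / (197e3) = 0.2787e6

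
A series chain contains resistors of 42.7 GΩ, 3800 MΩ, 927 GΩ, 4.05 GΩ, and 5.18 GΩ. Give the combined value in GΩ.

In GΩ:
  42.7 GΩ → 42.7
  3800 MΩ = 3800e-3 GΩ = 3.8
  927 GΩ → 927
  4.05 GΩ → 4.05
  5.18 GΩ → 5.18
Sum: 42.7 + 3.8 + 927 + 4.05 + 5.18 = 982.73

982.73 GΩ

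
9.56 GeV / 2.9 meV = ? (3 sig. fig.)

3300000000000

(9.56e9) / (2.9e-3) = 3.297e12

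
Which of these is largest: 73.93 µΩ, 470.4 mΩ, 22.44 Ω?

73.93 µΩ = 0.00007393 Ω
470.4 mΩ = 0.4704 Ω
22.44 Ω = 22.44 Ω

22.44 Ω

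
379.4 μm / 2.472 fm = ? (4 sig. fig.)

(379.4 × 10⁻⁶) / (2.472 × 10⁻¹⁵) = 153.48 × 10⁹

153500000000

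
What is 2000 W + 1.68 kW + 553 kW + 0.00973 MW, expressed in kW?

In kW:
  2000 W = 2000 × 10^-3 kW = 2
  1.68 kW → 1.68
  553 kW → 553
  0.00973 MW = 0.00973 × 10^3 kW = 9.73
Sum: 2 + 1.68 + 553 + 9.73 = 566.41

566.41 kW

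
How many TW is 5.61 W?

(no prefix) = 1e0, tera = 1e12; factor is 1e-12.
5.61 × 1e-12 = 0.00000000000561

0.00000000000561 TW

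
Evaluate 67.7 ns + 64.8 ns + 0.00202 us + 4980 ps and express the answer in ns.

139.5 ns

In ns:
  67.7 ns → 67.7
  64.8 ns → 64.8
  0.00202 us = 0.00202 × 10³ ns = 2.02
  4980 ps = 4980 × 10⁻³ ns = 4.98
Sum: 67.7 + 64.8 + 2.02 + 4.98 = 139.5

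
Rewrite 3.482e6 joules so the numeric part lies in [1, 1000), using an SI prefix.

= 3.482e6 joules; 1e6 is mega.

3.482 megajoules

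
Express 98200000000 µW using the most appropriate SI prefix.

= 98.2e3 W; 1e3 is kilo.

98.2 kW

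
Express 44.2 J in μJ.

44200000 μJ

(no prefix) = 10⁰, micro = 10⁻⁶; factor is 10⁶.
44.2 × 10⁶ = 44200000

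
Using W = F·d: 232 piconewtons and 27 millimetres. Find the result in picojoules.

232e-12 × 27e-3 = 6264e-15 J

6.264 picojoules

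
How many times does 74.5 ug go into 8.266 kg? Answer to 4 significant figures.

111000000

(8.266 × 10^3) / (74.5 × 10^-6) = 0.11095 × 10^9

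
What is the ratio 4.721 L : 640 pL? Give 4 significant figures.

7377000000

(4.721) / (640 × 10^-12) = 0.0073766 × 10^12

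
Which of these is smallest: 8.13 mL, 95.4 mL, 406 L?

8.13 mL = 0.00813 L
95.4 mL = 0.0954 L
406 L = 406 L

8.13 mL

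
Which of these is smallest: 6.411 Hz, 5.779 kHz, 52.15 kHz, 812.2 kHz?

6.411 Hz

6.411 Hz = 6.411 Hz
5.779 kHz = 5779 Hz
52.15 kHz = 52150 Hz
812.2 kHz = 812200 Hz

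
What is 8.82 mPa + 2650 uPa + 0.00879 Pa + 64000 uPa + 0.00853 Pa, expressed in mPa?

92.79 mPa

In mPa:
  8.82 mPa → 8.82
  2650 uPa = 2650e-3 mPa = 2.65
  0.00879 Pa = 0.00879e3 mPa = 8.79
  64000 uPa = 64000e-3 mPa = 64
  0.00853 Pa = 0.00853e3 mPa = 8.53
Sum: 8.82 + 2.65 + 8.79 + 64 + 8.53 = 92.79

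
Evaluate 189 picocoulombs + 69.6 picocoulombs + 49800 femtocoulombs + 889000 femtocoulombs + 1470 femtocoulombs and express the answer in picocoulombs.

In picocoulombs:
  189 picocoulombs → 189
  69.6 picocoulombs → 69.6
  49800 femtocoulombs = 49800e-3 picocoulombs = 49.8
  889000 femtocoulombs = 889000e-3 picocoulombs = 889
  1470 femtocoulombs = 1470e-3 picocoulombs = 1.47
Sum: 189 + 69.6 + 49.8 + 889 + 1.47 = 1198.87

1198.87 picocoulombs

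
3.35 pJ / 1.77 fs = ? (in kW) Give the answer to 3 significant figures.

1.89 kW

(3.35 × 10^-12) / (1.77 × 10^-15) = 1.8927 × 10^3 W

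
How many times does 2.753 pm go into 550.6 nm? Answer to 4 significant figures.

(550.6e-9) / (2.753e-12) = 200e3

200000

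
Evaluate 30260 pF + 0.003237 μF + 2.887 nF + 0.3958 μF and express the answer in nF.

432.184 nF

In nF:
  30260 pF = 30260 × 10^-3 nF = 30.26
  0.003237 μF = 0.003237 × 10^3 nF = 3.237
  2.887 nF → 2.887
  0.3958 μF = 0.3958 × 10^3 nF = 395.8
Sum: 30.26 + 3.237 + 2.887 + 395.8 = 432.184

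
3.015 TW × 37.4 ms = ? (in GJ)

3.015 × 10^12 × 37.4 × 10^-3 = 112.761 × 10^9 J

112.761 GJ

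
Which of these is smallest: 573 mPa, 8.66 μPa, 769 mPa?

8.66 μPa

573 mPa = 0.573 Pa
8.66 μPa = 0.00000866 Pa
769 mPa = 0.769 Pa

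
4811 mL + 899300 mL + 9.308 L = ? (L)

913.419 L

In L:
  4811 mL = 4811 × 10^-3 L = 4.811
  899300 mL = 899300 × 10^-3 L = 899.3
  9.308 L → 9.308
Sum: 4.811 + 899.3 + 9.308 = 913.419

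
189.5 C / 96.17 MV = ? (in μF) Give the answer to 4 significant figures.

1.970 μF

(189.5) / (96.17 × 10⁶) = 1.97047 × 10⁻⁶ F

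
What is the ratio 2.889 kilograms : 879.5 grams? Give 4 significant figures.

3.285

(2.889 × 10³) / (879.5) = 0.0032848 × 10³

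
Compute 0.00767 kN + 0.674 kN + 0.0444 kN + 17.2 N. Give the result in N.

In N:
  0.00767 kN = 0.00767 × 10³ N = 7.67
  0.674 kN = 0.674 × 10³ N = 674
  0.0444 kN = 0.0444 × 10³ N = 44.4
  17.2 N → 17.2
Sum: 7.67 + 674 + 44.4 + 17.2 = 743.27

743.27 N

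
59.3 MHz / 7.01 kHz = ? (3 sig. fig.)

8460

(59.3e6) / (7.01e3) = 8.459e3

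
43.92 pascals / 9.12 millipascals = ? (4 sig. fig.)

4816

(43.92) / (9.12 × 10^-3) = 4.8158 × 10^3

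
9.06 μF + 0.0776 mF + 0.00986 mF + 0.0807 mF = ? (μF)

177.22 μF

In μF:
  9.06 μF → 9.06
  0.0776 mF = 0.0776 × 10^3 μF = 77.6
  0.00986 mF = 0.00986 × 10^3 μF = 9.86
  0.0807 mF = 0.0807 × 10^3 μF = 80.7
Sum: 9.06 + 77.6 + 9.86 + 80.7 = 177.22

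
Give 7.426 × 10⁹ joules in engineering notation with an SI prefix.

7.426 gigajoules

= 7.426 × 10⁹ joules; 10⁹ is giga.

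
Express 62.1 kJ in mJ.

kilo = 1e3, milli = 1e-3; factor is 1e6.
62.1 × 1e6 = 62100000

62100000 mJ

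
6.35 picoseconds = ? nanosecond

pico = 1e-12, nano = 1e-9; factor is 1e-3.
6.35 × 1e-3 = 0.00635

0.00635 nanoseconds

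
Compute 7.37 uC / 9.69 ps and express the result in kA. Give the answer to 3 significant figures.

(7.37 × 10⁻⁶) / (9.69 × 10⁻¹²) = 0.76058 × 10⁶ A

761 kA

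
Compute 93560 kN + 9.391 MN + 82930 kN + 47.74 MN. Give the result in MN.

233.621 MN

In MN:
  93560 kN = 93560 × 10⁻³ MN = 93.56
  9.391 MN → 9.391
  82930 kN = 82930 × 10⁻³ MN = 82.93
  47.74 MN → 47.74
Sum: 93.56 + 9.391 + 82.93 + 47.74 = 233.621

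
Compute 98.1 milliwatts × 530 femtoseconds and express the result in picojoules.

98.1e-3 × 530e-15 = 51993e-18 J

0.051993 picojoules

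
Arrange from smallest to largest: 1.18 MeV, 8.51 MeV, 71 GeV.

1.18 MeV = 1180000 eV
8.51 MeV = 8510000 eV
71 GeV = 71000000000 eV

1.18 MeV < 8.51 MeV < 71 GeV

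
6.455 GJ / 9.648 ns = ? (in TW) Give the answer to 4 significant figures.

(6.455 × 10⁹) / (9.648 × 10⁻⁹) = 0.669051 × 10¹⁸ W

669100 TW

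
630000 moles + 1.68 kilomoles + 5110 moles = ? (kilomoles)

In kilomoles:
  630000 moles = 630000e-3 kilomoles = 630
  1.68 kilomoles → 1.68
  5110 moles = 5110e-3 kilomoles = 5.11
Sum: 630 + 1.68 + 5.11 = 636.79

636.79 kilomoles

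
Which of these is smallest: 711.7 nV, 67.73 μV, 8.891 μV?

711.7 nV

711.7 nV = 0.0000007117 V
67.73 μV = 0.00006773 V
8.891 μV = 0.000008891 V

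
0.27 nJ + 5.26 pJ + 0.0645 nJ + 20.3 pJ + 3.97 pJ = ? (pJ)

364.03 pJ

In pJ:
  0.27 nJ = 0.27 × 10³ pJ = 270
  5.26 pJ → 5.26
  0.0645 nJ = 0.0645 × 10³ pJ = 64.5
  20.3 pJ → 20.3
  3.97 pJ → 3.97
Sum: 270 + 5.26 + 64.5 + 20.3 + 3.97 = 364.03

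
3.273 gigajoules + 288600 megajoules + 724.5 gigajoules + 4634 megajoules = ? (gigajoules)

1021.007 gigajoules

In gigajoules:
  3.273 gigajoules → 3.273
  288600 megajoules = 288600 × 10⁻³ gigajoules = 288.6
  724.5 gigajoules → 724.5
  4634 megajoules = 4634 × 10⁻³ gigajoules = 4.634
Sum: 3.273 + 288.6 + 724.5 + 4.634 = 1021.007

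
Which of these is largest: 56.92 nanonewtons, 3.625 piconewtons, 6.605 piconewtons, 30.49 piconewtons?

56.92 nanonewtons

56.92 nanonewtons = 0.00000005692 newtons
3.625 piconewtons = 0.000000000003625 newtons
6.605 piconewtons = 0.000000000006605 newtons
30.49 piconewtons = 0.00000000003049 newtons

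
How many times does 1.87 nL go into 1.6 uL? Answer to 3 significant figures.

(1.6 × 10^-6) / (1.87 × 10^-9) = 0.8556 × 10^3

856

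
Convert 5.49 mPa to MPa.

milli = 10^-3, mega = 10^6; factor is 10^-9.
5.49 × 10^-9 = 0.00000000549

0.00000000549 MPa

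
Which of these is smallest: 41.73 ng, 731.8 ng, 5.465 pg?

41.73 ng = 0.00000004173 g
731.8 ng = 0.0000007318 g
5.465 pg = 0.000000000005465 g

5.465 pg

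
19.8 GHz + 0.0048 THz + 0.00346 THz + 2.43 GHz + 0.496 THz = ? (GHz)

In GHz:
  19.8 GHz → 19.8
  0.0048 THz = 0.0048e3 GHz = 4.8
  0.00346 THz = 0.00346e3 GHz = 3.46
  2.43 GHz → 2.43
  0.496 THz = 0.496e3 GHz = 496
Sum: 19.8 + 4.8 + 3.46 + 2.43 + 496 = 526.49

526.49 GHz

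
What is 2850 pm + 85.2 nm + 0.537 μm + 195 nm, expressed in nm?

820.05 nm

In nm:
  2850 pm = 2850 × 10⁻³ nm = 2.85
  85.2 nm → 85.2
  0.537 μm = 0.537 × 10³ nm = 537
  195 nm → 195
Sum: 2.85 + 85.2 + 537 + 195 = 820.05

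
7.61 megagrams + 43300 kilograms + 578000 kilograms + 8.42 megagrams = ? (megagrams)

In megagrams:
  7.61 megagrams → 7.61
  43300 kilograms = 43300 × 10^-3 megagrams = 43.3
  578000 kilograms = 578000 × 10^-3 megagrams = 578
  8.42 megagrams → 8.42
Sum: 7.61 + 43.3 + 578 + 8.42 = 637.33

637.33 megagrams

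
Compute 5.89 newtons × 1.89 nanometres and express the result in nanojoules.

5.89 × 1.89 × 10⁻⁹ = 11.1321 × 10⁻⁹ J

11.1321 nanojoules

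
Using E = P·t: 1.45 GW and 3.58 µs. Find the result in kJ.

5.191 kJ

1.45e9 × 3.58e-6 = 5.191e3 J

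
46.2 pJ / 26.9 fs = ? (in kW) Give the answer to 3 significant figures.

1.72 kW

(46.2e-12) / (26.9e-15) = 1.7175e3 W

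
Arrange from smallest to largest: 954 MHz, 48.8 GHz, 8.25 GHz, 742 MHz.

954 MHz = 954000000 Hz
48.8 GHz = 48800000000 Hz
8.25 GHz = 8250000000 Hz
742 MHz = 742000000 Hz

742 MHz < 954 MHz < 8.25 GHz < 48.8 GHz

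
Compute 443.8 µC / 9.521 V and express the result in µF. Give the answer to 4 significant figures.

46.61 µF

(443.8e-6) / (9.521) = 46.6128e-6 F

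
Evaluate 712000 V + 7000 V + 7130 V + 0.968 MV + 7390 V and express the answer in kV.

In kV:
  712000 V = 712000 × 10^-3 kV = 712
  7000 V = 7000 × 10^-3 kV = 7
  7130 V = 7130 × 10^-3 kV = 7.13
  0.968 MV = 0.968 × 10^3 kV = 968
  7390 V = 7390 × 10^-3 kV = 7.39
Sum: 712 + 7 + 7.13 + 968 + 7.39 = 1701.52

1701.52 kV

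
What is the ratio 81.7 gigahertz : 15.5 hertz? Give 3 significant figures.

(81.7e9) / (15.5) = 5.271e9

5270000000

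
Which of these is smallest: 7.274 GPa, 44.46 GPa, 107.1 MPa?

7.274 GPa = 7274000000 Pa
44.46 GPa = 44460000000 Pa
107.1 MPa = 107100000 Pa

107.1 MPa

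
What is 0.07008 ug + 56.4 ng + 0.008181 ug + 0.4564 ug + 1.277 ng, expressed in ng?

In ng:
  0.07008 ug = 0.07008e3 ng = 70.08
  56.4 ng → 56.4
  0.008181 ug = 0.008181e3 ng = 8.181
  0.4564 ug = 0.4564e3 ng = 456.4
  1.277 ng → 1.277
Sum: 70.08 + 56.4 + 8.181 + 456.4 + 1.277 = 592.338

592.338 ng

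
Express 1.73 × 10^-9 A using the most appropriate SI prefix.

= 1.73 × 10^-9 A; 10^-9 is nano.

1.73 nA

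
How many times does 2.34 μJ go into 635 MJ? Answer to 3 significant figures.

(635e6) / (2.34e-6) = 271.4e12

271000000000000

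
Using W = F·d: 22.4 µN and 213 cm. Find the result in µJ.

47.712 µJ

22.4 × 10^-6 × 213 × 10^-2 = 4771.2 × 10^-8 J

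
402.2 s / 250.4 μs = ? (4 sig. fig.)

(402.2) / (250.4 × 10⁻⁶) = 1.6062 × 10⁶

1606000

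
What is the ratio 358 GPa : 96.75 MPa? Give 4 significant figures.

3700

(358 × 10^9) / (96.75 × 10^6) = 3.7003 × 10^3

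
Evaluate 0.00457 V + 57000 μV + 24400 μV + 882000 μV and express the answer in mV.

967.97 mV

In mV:
  0.00457 V = 0.00457 × 10^3 mV = 4.57
  57000 μV = 57000 × 10^-3 mV = 57
  24400 μV = 24400 × 10^-3 mV = 24.4
  882000 μV = 882000 × 10^-3 mV = 882
Sum: 4.57 + 57 + 24.4 + 882 = 967.97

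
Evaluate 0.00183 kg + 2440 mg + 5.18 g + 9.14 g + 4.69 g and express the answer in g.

23.28 g

In g:
  0.00183 kg = 0.00183e3 g = 1.83
  2440 mg = 2440e-3 g = 2.44
  5.18 g → 5.18
  9.14 g → 9.14
  4.69 g → 4.69
Sum: 1.83 + 2.44 + 5.18 + 9.14 + 4.69 = 23.28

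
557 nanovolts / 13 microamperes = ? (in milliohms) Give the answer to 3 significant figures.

42.8 milliohms

(557e-9) / (13e-6) = 42.846e-3 Ω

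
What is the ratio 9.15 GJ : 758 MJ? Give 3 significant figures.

12.1

(9.15 × 10^9) / (758 × 10^6) = 0.01207 × 10^3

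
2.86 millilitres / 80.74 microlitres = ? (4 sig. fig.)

35.42

(2.86e-3) / (80.74e-6) = 0.035422e3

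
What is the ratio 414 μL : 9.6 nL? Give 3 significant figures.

43100

(414 × 10^-6) / (9.6 × 10^-9) = 43.12 × 10^3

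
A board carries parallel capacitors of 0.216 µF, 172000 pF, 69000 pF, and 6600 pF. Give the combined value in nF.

In nF:
  0.216 µF = 0.216 × 10³ nF = 216
  172000 pF = 172000 × 10⁻³ nF = 172
  69000 pF = 69000 × 10⁻³ nF = 69
  6600 pF = 6600 × 10⁻³ nF = 6.6
Sum: 216 + 172 + 69 + 6.6 = 463.6

463.6 nF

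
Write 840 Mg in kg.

840000 kg

mega = 10⁶, kilo = 10³; factor is 10³.
840 × 10³ = 840000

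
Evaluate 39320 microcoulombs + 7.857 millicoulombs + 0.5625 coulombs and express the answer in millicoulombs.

609.677 millicoulombs

In millicoulombs:
  39320 microcoulombs = 39320e-3 millicoulombs = 39.32
  7.857 millicoulombs → 7.857
  0.5625 coulombs = 0.5625e3 millicoulombs = 562.5
Sum: 39.32 + 7.857 + 562.5 = 609.677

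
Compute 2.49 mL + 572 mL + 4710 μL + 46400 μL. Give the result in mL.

625.6 mL

In mL:
  2.49 mL → 2.49
  572 mL → 572
  4710 μL = 4710e-3 mL = 4.71
  46400 μL = 46400e-3 mL = 46.4
Sum: 2.49 + 572 + 4.71 + 46.4 = 625.6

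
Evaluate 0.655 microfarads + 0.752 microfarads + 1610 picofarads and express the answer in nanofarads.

In nanofarads:
  0.655 microfarads = 0.655 × 10³ nanofarads = 655
  0.752 microfarads = 0.752 × 10³ nanofarads = 752
  1610 picofarads = 1610 × 10⁻³ nanofarads = 1.61
Sum: 655 + 752 + 1.61 = 1408.61

1408.61 nanofarads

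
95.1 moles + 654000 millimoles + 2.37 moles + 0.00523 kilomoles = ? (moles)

In moles:
  95.1 moles → 95.1
  654000 millimoles = 654000e-3 moles = 654
  2.37 moles → 2.37
  0.00523 kilomoles = 0.00523e3 moles = 5.23
Sum: 95.1 + 654 + 2.37 + 5.23 = 756.7

756.7 moles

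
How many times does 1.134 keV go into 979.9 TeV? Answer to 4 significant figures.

864100000000

(979.9 × 10¹²) / (1.134 × 10³) = 864.11 × 10⁹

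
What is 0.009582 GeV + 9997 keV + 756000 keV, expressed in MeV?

In MeV:
  0.009582 GeV = 0.009582e3 MeV = 9.582
  9997 keV = 9997e-3 MeV = 9.997
  756000 keV = 756000e-3 MeV = 756
Sum: 9.582 + 9.997 + 756 = 775.579

775.579 MeV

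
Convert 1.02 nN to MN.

nano = 1e-9, mega = 1e6; factor is 1e-15.
1.02 × 1e-15 = 0.00000000000000102

0.00000000000000102 MN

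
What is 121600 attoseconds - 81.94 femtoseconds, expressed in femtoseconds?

39.66 femtoseconds

In femtoseconds:
  121600 attoseconds = 121600e-3 femtoseconds = 121.6
  81.94 femtoseconds → 81.94
Difference: 121.6 - 81.94 = 39.66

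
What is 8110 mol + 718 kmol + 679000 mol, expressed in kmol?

In kmol:
  8110 mol = 8110 × 10^-3 kmol = 8.11
  718 kmol → 718
  679000 mol = 679000 × 10^-3 kmol = 679
Sum: 8.11 + 718 + 679 = 1405.11

1405.11 kmol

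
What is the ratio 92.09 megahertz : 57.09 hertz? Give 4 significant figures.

(92.09e6) / (57.09) = 1.6131e6

1613000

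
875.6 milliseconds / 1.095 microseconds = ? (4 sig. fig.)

(875.6e-3) / (1.095e-6) = 799.63e3

799600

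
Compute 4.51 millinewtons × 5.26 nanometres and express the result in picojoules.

4.51 × 10⁻³ × 5.26 × 10⁻⁹ = 23.7226 × 10⁻¹² J

23.7226 picojoules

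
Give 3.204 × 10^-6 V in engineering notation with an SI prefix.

3.204 μV

= 3.204 × 10^-6 V; 10^-6 is micro.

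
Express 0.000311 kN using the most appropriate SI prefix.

311 mN

= 311e-3 N; 1e-3 is milli.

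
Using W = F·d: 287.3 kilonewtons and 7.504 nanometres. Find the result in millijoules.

287.3 × 10³ × 7.504 × 10⁻⁹ = 2155.8992 × 10⁻⁶ J

2.1558992 millijoules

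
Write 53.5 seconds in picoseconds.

53500000000000 picoseconds

(no prefix) = 10^0, pico = 10^-12; factor is 10^12.
53.5 × 10^12 = 53500000000000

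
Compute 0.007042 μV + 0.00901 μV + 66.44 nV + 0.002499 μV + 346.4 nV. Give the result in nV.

In nV:
  0.007042 μV = 0.007042e3 nV = 7.042
  0.00901 μV = 0.00901e3 nV = 9.01
  66.44 nV → 66.44
  0.002499 μV = 0.002499e3 nV = 2.499
  346.4 nV → 346.4
Sum: 7.042 + 9.01 + 66.44 + 2.499 + 346.4 = 431.391

431.391 nV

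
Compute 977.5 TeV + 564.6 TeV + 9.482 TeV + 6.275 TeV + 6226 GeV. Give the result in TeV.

1564.083 TeV

In TeV:
  977.5 TeV → 977.5
  564.6 TeV → 564.6
  9.482 TeV → 9.482
  6.275 TeV → 6.275
  6226 GeV = 6226e-3 TeV = 6.226
Sum: 977.5 + 564.6 + 9.482 + 6.275 + 6.226 = 1564.083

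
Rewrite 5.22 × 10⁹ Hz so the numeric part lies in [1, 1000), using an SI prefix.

= 5.22 × 10⁹ Hz; 10⁹ is giga.

5.22 GHz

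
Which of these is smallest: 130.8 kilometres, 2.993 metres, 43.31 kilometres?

2.993 metres

130.8 kilometres = 130800 metres
2.993 metres = 2.993 metres
43.31 kilometres = 43310 metres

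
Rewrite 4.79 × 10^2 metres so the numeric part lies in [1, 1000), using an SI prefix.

479 metres

= 479 metres; mantissa already in [1, 1000).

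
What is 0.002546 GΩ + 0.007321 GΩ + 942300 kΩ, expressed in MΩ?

952.167 MΩ

In MΩ:
  0.002546 GΩ = 0.002546 × 10^3 MΩ = 2.546
  0.007321 GΩ = 0.007321 × 10^3 MΩ = 7.321
  942300 kΩ = 942300 × 10^-3 MΩ = 942.3
Sum: 2.546 + 7.321 + 942.3 = 952.167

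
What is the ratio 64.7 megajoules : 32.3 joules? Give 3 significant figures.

2000000

(64.7 × 10⁶) / (32.3) = 2.003 × 10⁶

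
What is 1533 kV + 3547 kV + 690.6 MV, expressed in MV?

In MV:
  1533 kV = 1533 × 10⁻³ MV = 1.533
  3547 kV = 3547 × 10⁻³ MV = 3.547
  690.6 MV → 690.6
Sum: 1.533 + 3.547 + 690.6 = 695.68

695.68 MV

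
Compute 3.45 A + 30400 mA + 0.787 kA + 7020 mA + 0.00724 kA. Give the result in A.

In A:
  3.45 A → 3.45
  30400 mA = 30400 × 10^-3 A = 30.4
  0.787 kA = 0.787 × 10^3 A = 787
  7020 mA = 7020 × 10^-3 A = 7.02
  0.00724 kA = 0.00724 × 10^3 A = 7.24
Sum: 3.45 + 30.4 + 787 + 7.02 + 7.24 = 835.11

835.11 A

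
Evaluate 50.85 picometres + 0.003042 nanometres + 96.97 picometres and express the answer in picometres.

150.862 picometres

In picometres:
  50.85 picometres → 50.85
  0.003042 nanometres = 0.003042e3 picometres = 3.042
  96.97 picometres → 96.97
Sum: 50.85 + 3.042 + 96.97 = 150.862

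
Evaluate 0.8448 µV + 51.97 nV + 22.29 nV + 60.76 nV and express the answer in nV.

979.82 nV

In nV:
  0.8448 µV = 0.8448e3 nV = 844.8
  51.97 nV → 51.97
  22.29 nV → 22.29
  60.76 nV → 60.76
Sum: 844.8 + 51.97 + 22.29 + 60.76 = 979.82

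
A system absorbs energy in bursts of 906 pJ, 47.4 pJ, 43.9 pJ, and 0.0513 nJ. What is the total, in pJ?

In pJ:
  906 pJ → 906
  47.4 pJ → 47.4
  43.9 pJ → 43.9
  0.0513 nJ = 0.0513 × 10³ pJ = 51.3
Sum: 906 + 47.4 + 43.9 + 51.3 = 1048.6

1048.6 pJ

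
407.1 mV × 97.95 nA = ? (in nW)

39.875445 nW

407.1e-3 × 97.95e-9 = 39875.445e-12 W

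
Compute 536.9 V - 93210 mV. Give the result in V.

443.69 V

In V:
  536.9 V → 536.9
  93210 mV = 93210 × 10^-3 V = 93.21
Difference: 536.9 - 93.21 = 443.69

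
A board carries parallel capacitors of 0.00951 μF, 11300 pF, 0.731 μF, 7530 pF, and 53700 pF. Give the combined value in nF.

In nF:
  0.00951 μF = 0.00951e3 nF = 9.51
  11300 pF = 11300e-3 nF = 11.3
  0.731 μF = 0.731e3 nF = 731
  7530 pF = 7530e-3 nF = 7.53
  53700 pF = 53700e-3 nF = 53.7
Sum: 9.51 + 11.3 + 731 + 7.53 + 53.7 = 813.04

813.04 nF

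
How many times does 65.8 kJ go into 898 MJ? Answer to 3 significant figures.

13600

(898 × 10⁶) / (65.8 × 10³) = 13.65 × 10³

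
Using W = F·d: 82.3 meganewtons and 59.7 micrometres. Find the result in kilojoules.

4.91331 kilojoules

82.3 × 10⁶ × 59.7 × 10⁻⁶ = 4913.31 J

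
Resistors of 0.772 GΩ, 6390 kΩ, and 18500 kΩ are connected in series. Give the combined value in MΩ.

796.89 MΩ

In MΩ:
  0.772 GΩ = 0.772 × 10^3 MΩ = 772
  6390 kΩ = 6390 × 10^-3 MΩ = 6.39
  18500 kΩ = 18500 × 10^-3 MΩ = 18.5
Sum: 772 + 6.39 + 18.5 = 796.89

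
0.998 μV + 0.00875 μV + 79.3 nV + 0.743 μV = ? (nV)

1829.05 nV

In nV:
  0.998 μV = 0.998 × 10³ nV = 998
  0.00875 μV = 0.00875 × 10³ nV = 8.75
  79.3 nV → 79.3
  0.743 μV = 0.743 × 10³ nV = 743
Sum: 998 + 8.75 + 79.3 + 743 = 1829.05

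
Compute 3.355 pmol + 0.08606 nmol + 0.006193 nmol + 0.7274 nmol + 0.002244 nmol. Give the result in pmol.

In pmol:
  3.355 pmol → 3.355
  0.08606 nmol = 0.08606 × 10^3 pmol = 86.06
  0.006193 nmol = 0.006193 × 10^3 pmol = 6.193
  0.7274 nmol = 0.7274 × 10^3 pmol = 727.4
  0.002244 nmol = 0.002244 × 10^3 pmol = 2.244
Sum: 3.355 + 86.06 + 6.193 + 727.4 + 2.244 = 825.252

825.252 pmol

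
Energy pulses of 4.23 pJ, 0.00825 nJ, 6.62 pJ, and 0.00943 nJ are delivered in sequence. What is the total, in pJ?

28.53 pJ

In pJ:
  4.23 pJ → 4.23
  0.00825 nJ = 0.00825 × 10³ pJ = 8.25
  6.62 pJ → 6.62
  0.00943 nJ = 0.00943 × 10³ pJ = 9.43
Sum: 4.23 + 8.25 + 6.62 + 9.43 = 28.53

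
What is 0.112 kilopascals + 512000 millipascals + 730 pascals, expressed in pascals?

1354 pascals

In pascals:
  0.112 kilopascals = 0.112 × 10³ pascals = 112
  512000 millipascals = 512000 × 10⁻³ pascals = 512
  730 pascals → 730
Sum: 112 + 512 + 730 = 1354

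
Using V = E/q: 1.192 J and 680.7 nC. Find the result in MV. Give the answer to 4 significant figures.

1.751 MV

(1.192) / (680.7 × 10⁻⁹) = 0.00175114 × 10⁹ V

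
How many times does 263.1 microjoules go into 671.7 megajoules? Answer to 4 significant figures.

2553000000000

(671.7 × 10^6) / (263.1 × 10^-6) = 2.553 × 10^12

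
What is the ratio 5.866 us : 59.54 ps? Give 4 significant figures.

98520

(5.866 × 10⁻⁶) / (59.54 × 10⁻¹²) = 0.098522 × 10⁶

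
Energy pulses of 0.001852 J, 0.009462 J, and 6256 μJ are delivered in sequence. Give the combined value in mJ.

17.57 mJ

In mJ:
  0.001852 J = 0.001852 × 10^3 mJ = 1.852
  0.009462 J = 0.009462 × 10^3 mJ = 9.462
  6256 μJ = 6256 × 10^-3 mJ = 6.256
Sum: 1.852 + 9.462 + 6.256 = 17.57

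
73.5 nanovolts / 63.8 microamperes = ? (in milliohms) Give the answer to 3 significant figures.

1.15 milliohms

(73.5 × 10^-9) / (63.8 × 10^-6) = 1.152 × 10^-3 Ω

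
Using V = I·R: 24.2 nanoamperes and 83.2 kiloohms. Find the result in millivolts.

2.01344 millivolts

24.2 × 10^-9 × 83.2 × 10^3 = 2013.44 × 10^-6 V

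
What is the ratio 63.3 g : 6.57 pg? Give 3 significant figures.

9630000000000

(63.3) / (6.57 × 10^-12) = 9.635 × 10^12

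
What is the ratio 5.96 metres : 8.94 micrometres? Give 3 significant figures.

(5.96) / (8.94 × 10⁻⁶) = 0.6667 × 10⁶

667000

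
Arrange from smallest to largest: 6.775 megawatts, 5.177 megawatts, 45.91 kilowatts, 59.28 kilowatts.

6.775 megawatts = 6775000 watts
5.177 megawatts = 5177000 watts
45.91 kilowatts = 45910 watts
59.28 kilowatts = 59280 watts

45.91 kilowatts < 59.28 kilowatts < 5.177 megawatts < 6.775 megawatts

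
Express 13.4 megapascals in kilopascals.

mega = 10^6, kilo = 10^3; factor is 10^3.
13.4 × 10^3 = 13400

13400 kilopascals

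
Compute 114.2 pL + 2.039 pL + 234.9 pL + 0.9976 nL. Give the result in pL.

In pL:
  114.2 pL → 114.2
  2.039 pL → 2.039
  234.9 pL → 234.9
  0.9976 nL = 0.9976 × 10³ pL = 997.6
Sum: 114.2 + 2.039 + 234.9 + 997.6 = 1348.739

1348.739 pL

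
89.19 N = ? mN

(no prefix) = 10⁰, milli = 10⁻³; factor is 10³.
89.19 × 10³ = 89190

89190 mN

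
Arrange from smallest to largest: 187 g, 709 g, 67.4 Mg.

187 g < 709 g < 67.4 Mg

187 g = 187 g
709 g = 709 g
67.4 Mg = 67400000 g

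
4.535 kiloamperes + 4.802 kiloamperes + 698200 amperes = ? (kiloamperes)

707.537 kiloamperes

In kiloamperes:
  4.535 kiloamperes → 4.535
  4.802 kiloamperes → 4.802
  698200 amperes = 698200e-3 kiloamperes = 698.2
Sum: 4.535 + 4.802 + 698.2 = 707.537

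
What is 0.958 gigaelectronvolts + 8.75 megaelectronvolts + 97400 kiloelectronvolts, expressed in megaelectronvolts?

1064.15 megaelectronvolts

In megaelectronvolts:
  0.958 gigaelectronvolts = 0.958 × 10³ megaelectronvolts = 958
  8.75 megaelectronvolts → 8.75
  97400 kiloelectronvolts = 97400 × 10⁻³ megaelectronvolts = 97.4
Sum: 958 + 8.75 + 97.4 = 1064.15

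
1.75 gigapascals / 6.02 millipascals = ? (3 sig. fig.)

291000000000

(1.75e9) / (6.02e-3) = 0.2907e12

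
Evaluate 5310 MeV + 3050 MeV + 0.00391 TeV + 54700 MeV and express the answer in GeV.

In GeV:
  5310 MeV = 5310 × 10^-3 GeV = 5.31
  3050 MeV = 3050 × 10^-3 GeV = 3.05
  0.00391 TeV = 0.00391 × 10^3 GeV = 3.91
  54700 MeV = 54700 × 10^-3 GeV = 54.7
Sum: 5.31 + 3.05 + 3.91 + 54.7 = 66.97

66.97 GeV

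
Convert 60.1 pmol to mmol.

pico = 1e-12, milli = 1e-3; factor is 1e-9.
60.1 × 1e-9 = 0.0000000601

0.0000000601 mmol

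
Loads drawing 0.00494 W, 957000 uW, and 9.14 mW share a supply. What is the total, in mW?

971.08 mW

In mW:
  0.00494 W = 0.00494 × 10³ mW = 4.94
  957000 uW = 957000 × 10⁻³ mW = 957
  9.14 mW → 9.14
Sum: 4.94 + 957 + 9.14 = 971.08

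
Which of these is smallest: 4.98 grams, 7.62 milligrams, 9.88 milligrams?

4.98 grams = 4.98 grams
7.62 milligrams = 0.00762 grams
9.88 milligrams = 0.00988 grams

7.62 milligrams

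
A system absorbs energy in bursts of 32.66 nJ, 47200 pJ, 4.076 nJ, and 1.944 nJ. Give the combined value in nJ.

85.88 nJ

In nJ:
  32.66 nJ → 32.66
  47200 pJ = 47200 × 10⁻³ nJ = 47.2
  4.076 nJ → 4.076
  1.944 nJ → 1.944
Sum: 32.66 + 47.2 + 4.076 + 1.944 = 85.88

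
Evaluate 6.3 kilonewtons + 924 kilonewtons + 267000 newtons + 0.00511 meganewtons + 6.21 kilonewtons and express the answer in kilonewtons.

1208.62 kilonewtons

In kilonewtons:
  6.3 kilonewtons → 6.3
  924 kilonewtons → 924
  267000 newtons = 267000 × 10^-3 kilonewtons = 267
  0.00511 meganewtons = 0.00511 × 10^3 kilonewtons = 5.11
  6.21 kilonewtons → 6.21
Sum: 6.3 + 924 + 267 + 5.11 + 6.21 = 1208.62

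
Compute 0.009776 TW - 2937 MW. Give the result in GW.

6.839 GW

In GW:
  0.009776 TW = 0.009776 × 10³ GW = 9.776
  2937 MW = 2937 × 10⁻³ GW = 2.937
Difference: 9.776 - 2.937 = 6.839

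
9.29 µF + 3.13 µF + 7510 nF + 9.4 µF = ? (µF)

In µF:
  9.29 µF → 9.29
  3.13 µF → 3.13
  7510 nF = 7510e-3 µF = 7.51
  9.4 µF → 9.4
Sum: 9.29 + 3.13 + 7.51 + 9.4 = 29.33

29.33 µF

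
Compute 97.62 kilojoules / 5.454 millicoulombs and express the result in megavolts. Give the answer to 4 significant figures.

(97.62 × 10^3) / (5.454 × 10^-3) = 17.8988 × 10^6 V

17.90 megavolts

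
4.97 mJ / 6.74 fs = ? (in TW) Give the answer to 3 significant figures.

(4.97 × 10^-3) / (6.74 × 10^-15) = 0.73739 × 10^12 W

0.737 TW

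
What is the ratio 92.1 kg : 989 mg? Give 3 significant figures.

(92.1 × 10^3) / (989 × 10^-3) = 0.09312 × 10^6

93100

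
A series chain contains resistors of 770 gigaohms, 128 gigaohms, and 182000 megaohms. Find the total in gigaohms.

In gigaohms:
  770 gigaohms → 770
  128 gigaohms → 128
  182000 megaohms = 182000 × 10⁻³ gigaohms = 182
Sum: 770 + 128 + 182 = 1080

1080 gigaohms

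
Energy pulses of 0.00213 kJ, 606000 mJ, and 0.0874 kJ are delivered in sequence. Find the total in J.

695.53 J

In J:
  0.00213 kJ = 0.00213 × 10³ J = 2.13
  606000 mJ = 606000 × 10⁻³ J = 606
  0.0874 kJ = 0.0874 × 10³ J = 87.4
Sum: 2.13 + 606 + 87.4 = 695.53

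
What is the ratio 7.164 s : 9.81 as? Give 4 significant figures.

730300000000000000

(7.164) / (9.81e-18) = 0.73028e18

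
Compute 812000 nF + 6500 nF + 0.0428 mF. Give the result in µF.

In µF:
  812000 nF = 812000 × 10^-3 µF = 812
  6500 nF = 6500 × 10^-3 µF = 6.5
  0.0428 mF = 0.0428 × 10^3 µF = 42.8
Sum: 812 + 6.5 + 42.8 = 861.3

861.3 µF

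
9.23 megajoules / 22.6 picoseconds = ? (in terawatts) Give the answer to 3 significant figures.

(9.23 × 10^6) / (22.6 × 10^-12) = 0.40841 × 10^18 W

408000 terawatts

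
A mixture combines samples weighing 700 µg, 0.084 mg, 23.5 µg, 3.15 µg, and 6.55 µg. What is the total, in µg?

817.2 µg

In µg:
  700 µg → 700
  0.084 mg = 0.084 × 10^3 µg = 84
  23.5 µg → 23.5
  3.15 µg → 3.15
  6.55 µg → 6.55
Sum: 700 + 84 + 23.5 + 3.15 + 6.55 = 817.2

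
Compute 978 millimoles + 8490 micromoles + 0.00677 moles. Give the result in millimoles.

In millimoles:
  978 millimoles → 978
  8490 micromoles = 8490 × 10^-3 millimoles = 8.49
  0.00677 moles = 0.00677 × 10^3 millimoles = 6.77
Sum: 978 + 8.49 + 6.77 = 993.26

993.26 millimoles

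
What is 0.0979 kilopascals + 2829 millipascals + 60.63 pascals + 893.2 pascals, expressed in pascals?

1054.559 pascals

In pascals:
  0.0979 kilopascals = 0.0979 × 10^3 pascals = 97.9
  2829 millipascals = 2829 × 10^-3 pascals = 2.829
  60.63 pascals → 60.63
  893.2 pascals → 893.2
Sum: 97.9 + 2.829 + 60.63 + 893.2 = 1054.559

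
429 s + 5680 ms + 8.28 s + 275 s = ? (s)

717.96 s

In s:
  429 s → 429
  5680 ms = 5680e-3 s = 5.68
  8.28 s → 8.28
  275 s → 275
Sum: 429 + 5.68 + 8.28 + 275 = 717.96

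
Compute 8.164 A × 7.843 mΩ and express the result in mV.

64.030252 mV

8.164 × 7.843e-3 = 64.030252e-3 V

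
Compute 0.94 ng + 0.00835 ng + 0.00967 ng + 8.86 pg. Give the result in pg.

In pg:
  0.94 ng = 0.94 × 10^3 pg = 940
  0.00835 ng = 0.00835 × 10^3 pg = 8.35
  0.00967 ng = 0.00967 × 10^3 pg = 9.67
  8.86 pg → 8.86
Sum: 940 + 8.35 + 9.67 + 8.86 = 966.88

966.88 pg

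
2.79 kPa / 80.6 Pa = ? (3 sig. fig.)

34.6

(2.79 × 10³) / (80.6) = 0.03462 × 10³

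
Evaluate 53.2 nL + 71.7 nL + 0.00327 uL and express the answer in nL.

In nL:
  53.2 nL → 53.2
  71.7 nL → 71.7
  0.00327 uL = 0.00327 × 10^3 nL = 3.27
Sum: 53.2 + 71.7 + 3.27 = 128.17

128.17 nL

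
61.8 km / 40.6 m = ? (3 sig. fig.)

1520

(61.8 × 10³) / (40.6) = 1.522 × 10³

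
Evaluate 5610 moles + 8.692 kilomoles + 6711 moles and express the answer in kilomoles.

In kilomoles:
  5610 moles = 5610 × 10^-3 kilomoles = 5.61
  8.692 kilomoles → 8.692
  6711 moles = 6711 × 10^-3 kilomoles = 6.711
Sum: 5.61 + 8.692 + 6.711 = 21.013

21.013 kilomoles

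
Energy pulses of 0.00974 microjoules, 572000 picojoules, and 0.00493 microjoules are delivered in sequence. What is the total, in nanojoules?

586.67 nanojoules

In nanojoules:
  0.00974 microjoules = 0.00974e3 nanojoules = 9.74
  572000 picojoules = 572000e-3 nanojoules = 572
  0.00493 microjoules = 0.00493e3 nanojoules = 4.93
Sum: 9.74 + 572 + 4.93 = 586.67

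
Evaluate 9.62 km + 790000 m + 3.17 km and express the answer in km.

802.79 km

In km:
  9.62 km → 9.62
  790000 m = 790000 × 10⁻³ km = 790
  3.17 km → 3.17
Sum: 9.62 + 790 + 3.17 = 802.79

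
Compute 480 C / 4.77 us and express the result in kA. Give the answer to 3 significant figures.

101000 kA

(480) / (4.77e-6) = 100.63e6 A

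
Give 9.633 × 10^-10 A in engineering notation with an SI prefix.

963.3 pA

= 963.3 × 10^-12 A; 10^-12 is pico.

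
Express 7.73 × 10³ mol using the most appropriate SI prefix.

= 7.73 × 10³ mol; 10³ is kilo.

7.73 kmol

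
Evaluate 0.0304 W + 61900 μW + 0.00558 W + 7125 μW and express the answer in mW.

105.005 mW

In mW:
  0.0304 W = 0.0304 × 10^3 mW = 30.4
  61900 μW = 61900 × 10^-3 mW = 61.9
  0.00558 W = 0.00558 × 10^3 mW = 5.58
  7125 μW = 7125 × 10^-3 mW = 7.125
Sum: 30.4 + 61.9 + 5.58 + 7.125 = 105.005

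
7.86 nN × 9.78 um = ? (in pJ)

0.0768708 pJ

7.86 × 10^-9 × 9.78 × 10^-6 = 76.8708 × 10^-15 J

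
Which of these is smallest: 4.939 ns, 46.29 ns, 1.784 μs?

4.939 ns

4.939 ns = 0.000000004939 s
46.29 ns = 0.00000004629 s
1.784 μs = 0.000001784 s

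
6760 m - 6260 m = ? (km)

0.5 km

In km:
  6760 m = 6760e-3 km = 6.76
  6260 m = 6260e-3 km = 6.26
Difference: 6.76 - 6.26 = 0.5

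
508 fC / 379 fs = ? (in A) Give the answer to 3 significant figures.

1.34 A

(508 × 10^-15) / (379 × 10^-15) = 1.3404 A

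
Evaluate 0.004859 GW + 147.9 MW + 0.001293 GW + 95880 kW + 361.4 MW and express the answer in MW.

611.332 MW

In MW:
  0.004859 GW = 0.004859e3 MW = 4.859
  147.9 MW → 147.9
  0.001293 GW = 0.001293e3 MW = 1.293
  95880 kW = 95880e-3 MW = 95.88
  361.4 MW → 361.4
Sum: 4.859 + 147.9 + 1.293 + 95.88 + 361.4 = 611.332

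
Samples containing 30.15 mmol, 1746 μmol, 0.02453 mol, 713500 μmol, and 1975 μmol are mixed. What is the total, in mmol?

771.901 mmol

In mmol:
  30.15 mmol → 30.15
  1746 μmol = 1746e-3 mmol = 1.746
  0.02453 mol = 0.02453e3 mmol = 24.53
  713500 μmol = 713500e-3 mmol = 713.5
  1975 μmol = 1975e-3 mmol = 1.975
Sum: 30.15 + 1.746 + 24.53 + 713.5 + 1.975 = 771.901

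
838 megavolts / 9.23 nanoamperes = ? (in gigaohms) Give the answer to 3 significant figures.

(838e6) / (9.23e-9) = 90.791e15 Ω

90800000 gigaohms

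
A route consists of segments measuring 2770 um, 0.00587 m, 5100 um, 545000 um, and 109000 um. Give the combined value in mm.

In mm:
  2770 um = 2770 × 10⁻³ mm = 2.77
  0.00587 m = 0.00587 × 10³ mm = 5.87
  5100 um = 5100 × 10⁻³ mm = 5.1
  545000 um = 545000 × 10⁻³ mm = 545
  109000 um = 109000 × 10⁻³ mm = 109
Sum: 2.77 + 5.87 + 5.1 + 545 + 109 = 667.74

667.74 mm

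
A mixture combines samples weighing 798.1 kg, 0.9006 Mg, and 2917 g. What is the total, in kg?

1701.617 kg

In kg:
  798.1 kg → 798.1
  0.9006 Mg = 0.9006 × 10³ kg = 900.6
  2917 g = 2917 × 10⁻³ kg = 2.917
Sum: 798.1 + 900.6 + 2.917 = 1701.617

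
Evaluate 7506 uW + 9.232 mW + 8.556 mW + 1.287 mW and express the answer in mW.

In mW:
  7506 uW = 7506e-3 mW = 7.506
  9.232 mW → 9.232
  8.556 mW → 8.556
  1.287 mW → 1.287
Sum: 7.506 + 9.232 + 8.556 + 1.287 = 26.581

26.581 mW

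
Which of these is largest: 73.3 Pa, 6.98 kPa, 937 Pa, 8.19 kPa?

73.3 Pa = 73.3 Pa
6.98 kPa = 6980 Pa
937 Pa = 937 Pa
8.19 kPa = 8190 Pa

8.19 kPa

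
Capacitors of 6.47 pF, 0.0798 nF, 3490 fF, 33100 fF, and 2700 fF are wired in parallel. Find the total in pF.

125.56 pF

In pF:
  6.47 pF → 6.47
  0.0798 nF = 0.0798 × 10³ pF = 79.8
  3490 fF = 3490 × 10⁻³ pF = 3.49
  33100 fF = 33100 × 10⁻³ pF = 33.1
  2700 fF = 2700 × 10⁻³ pF = 2.7
Sum: 6.47 + 79.8 + 3.49 + 33.1 + 2.7 = 125.56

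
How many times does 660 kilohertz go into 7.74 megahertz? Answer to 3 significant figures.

(7.74 × 10^6) / (660 × 10^3) = 0.01173 × 10^3

11.7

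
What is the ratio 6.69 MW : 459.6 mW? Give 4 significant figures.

14560000

(6.69e6) / (459.6e-3) = 0.014556e9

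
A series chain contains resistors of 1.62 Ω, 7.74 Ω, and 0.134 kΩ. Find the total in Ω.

143.36 Ω

In Ω:
  1.62 Ω → 1.62
  7.74 Ω → 7.74
  0.134 kΩ = 0.134 × 10^3 Ω = 134
Sum: 1.62 + 7.74 + 134 = 143.36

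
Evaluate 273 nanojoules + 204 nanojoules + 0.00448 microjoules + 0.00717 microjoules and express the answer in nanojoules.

488.65 nanojoules

In nanojoules:
  273 nanojoules → 273
  204 nanojoules → 204
  0.00448 microjoules = 0.00448 × 10³ nanojoules = 4.48
  0.00717 microjoules = 0.00717 × 10³ nanojoules = 7.17
Sum: 273 + 204 + 4.48 + 7.17 = 488.65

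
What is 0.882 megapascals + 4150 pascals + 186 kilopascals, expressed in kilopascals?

1072.15 kilopascals

In kilopascals:
  0.882 megapascals = 0.882 × 10^3 kilopascals = 882
  4150 pascals = 4150 × 10^-3 kilopascals = 4.15
  186 kilopascals → 186
Sum: 882 + 4.15 + 186 = 1072.15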